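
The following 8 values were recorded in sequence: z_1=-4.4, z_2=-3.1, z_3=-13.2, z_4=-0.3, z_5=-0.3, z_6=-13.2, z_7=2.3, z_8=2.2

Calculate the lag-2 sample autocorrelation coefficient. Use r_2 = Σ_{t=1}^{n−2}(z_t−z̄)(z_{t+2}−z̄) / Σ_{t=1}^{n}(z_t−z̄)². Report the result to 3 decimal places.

-0.335

Mean z̄ = (-4.4 − 3.1 − 13.2 − 0.3 − 0.3 − 13.2 + 2.3 + 2.2)/8 = -3.7500
Deviations from mean: -0.6500, 0.6500, -9.4500, 3.4500, 3.4500, -9.4500, 6.0500, 5.9500
Numerator Σ_{t=1}^{6}(z_t−z̄)(z_{t+2}−z̄) = -92.1750
Denominator Σ(z_t−z̄)² = 275.2600
r_2 = -92.1750 / 275.2600 = -0.335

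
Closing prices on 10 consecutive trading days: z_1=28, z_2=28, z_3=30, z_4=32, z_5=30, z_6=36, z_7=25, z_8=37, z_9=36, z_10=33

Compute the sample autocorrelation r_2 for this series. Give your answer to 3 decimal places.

Mean z̄ = (28 + 28 + 30 + 32 + 30 + 36 + 25 + 37 + 36 + 33)/10 = 31.5000
Numerator Σ_{t=1}^{8}(z_t−z̄)(z_{t+2}−z̄) = 21.5000
Denominator Σ(z_t−z̄)² = 144.5000
r_2 = 21.5000 / 144.5000 = 0.149

0.149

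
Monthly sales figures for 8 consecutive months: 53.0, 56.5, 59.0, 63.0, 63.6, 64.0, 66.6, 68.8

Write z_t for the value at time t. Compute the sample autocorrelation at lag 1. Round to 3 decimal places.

0.556

Mean z̄ = (53.0 + 56.5 + 59.0 + 63.0 + 63.6 + 64.0 + 66.6 + 68.8)/8 = 61.8125
Deviations from mean: -8.8125, -5.3125, -2.8125, 1.1875, 1.7875, 2.1875, 4.7875, 6.9875
Numerator Σ_{t=1}^{7}(z_t−z̄)(z_{t+1}−z̄) = 108.3761
Denominator Σ(z_t−z̄)² = 194.9288
r_1 = 108.3761 / 194.9288 = 0.556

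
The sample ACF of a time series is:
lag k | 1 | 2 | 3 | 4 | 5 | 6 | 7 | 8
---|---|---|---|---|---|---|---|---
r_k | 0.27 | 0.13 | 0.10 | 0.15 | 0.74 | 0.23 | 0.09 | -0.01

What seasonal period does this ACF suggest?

The largest autocorrelation is r_5 = 0.74; the remaining lags stay at or below 0.27. The elevated value at lag 1 (0.27), dropping to 0.13 at lag 2, reflects decaying short-term dependence rather than seasonality.
The dominant spike at lag 5 indicates a seasonal period of 5.

5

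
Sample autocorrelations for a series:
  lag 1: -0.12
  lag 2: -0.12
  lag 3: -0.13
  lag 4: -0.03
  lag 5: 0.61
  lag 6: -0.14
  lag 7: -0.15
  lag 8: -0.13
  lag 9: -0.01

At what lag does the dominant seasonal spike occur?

5

The largest autocorrelation is r_5 = 0.61; the remaining lags stay at or below -0.01.
The dominant spike at lag 5 indicates a seasonal period of 5.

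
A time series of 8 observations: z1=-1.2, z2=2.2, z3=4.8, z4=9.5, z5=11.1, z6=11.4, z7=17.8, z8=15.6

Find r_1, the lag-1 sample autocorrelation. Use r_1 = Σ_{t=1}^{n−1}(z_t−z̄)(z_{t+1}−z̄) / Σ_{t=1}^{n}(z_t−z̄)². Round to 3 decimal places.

Mean z̄ = (-1.2 + 2.2 + 4.8 + 9.5 + 11.1 + 11.4 + 17.8 + 15.6)/8 = 8.9000
Deviations from mean: -10.1000, -6.7000, -4.1000, 0.6000, 2.2000, 2.5000, 8.9000, 6.7000
Σ(z_t−z̄)(z_{t+1}−z̄) = (67.6700) + (27.4700) + (-2.4600) + (1.3200) + (5.5000) + (22.2500) + (59.6300) = 181.3800
Denominator Σ(z_t−z̄)² = 299.2600
r_1 = 181.3800 / 299.2600 = 0.606

0.606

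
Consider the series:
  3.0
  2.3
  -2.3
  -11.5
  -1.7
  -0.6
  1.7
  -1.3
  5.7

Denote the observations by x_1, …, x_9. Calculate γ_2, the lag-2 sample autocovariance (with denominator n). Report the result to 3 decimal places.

-2.558

Mean x̄ = (3.0 + 2.3 − 2.3 − 11.5 − 1.7 − 0.6 + 1.7 − 1.3 + 5.7)/9 = -0.5222
Σ_{t=1}^{7}(x_t−x̄)(x_{t+2}−x̄) = -23.0254
γ_2 = -23.0254 / 9 = -2.558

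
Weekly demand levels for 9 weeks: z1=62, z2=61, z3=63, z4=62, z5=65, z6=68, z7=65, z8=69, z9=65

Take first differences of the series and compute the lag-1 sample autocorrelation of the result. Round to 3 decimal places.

-0.597

First differences Δz: -1, 2, -1, 3, 3, -3, 4, -4
Mean of differences = 0.3750
Numerator Σ(Δz_t−Δz̄)(Δz_{t+1}−Δz̄) = -38.1406
Denominator Σ(Δz_t−Δz̄)² = 63.8750
r_1(Δz) = -38.1406 / 63.8750 = -0.597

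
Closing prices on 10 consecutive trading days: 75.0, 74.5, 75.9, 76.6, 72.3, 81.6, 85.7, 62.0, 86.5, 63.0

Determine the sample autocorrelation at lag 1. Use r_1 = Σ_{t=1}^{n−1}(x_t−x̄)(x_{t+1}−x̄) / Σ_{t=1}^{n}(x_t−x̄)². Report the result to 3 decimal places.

Mean x̄ = (75.0 + 74.5 + 75.9 + 76.6 + 72.3 + 81.6 + 85.7 + 62.0 + 86.5 + 63.0)/10 = 75.3100
Numerator Σ_{t=1}^{9}(x_t−x̄)(x_{t+1}−x̄) = -381.9071
Denominator Σ(x_t−x̄)² = 613.2490
r_1 = -381.9071 / 613.2490 = -0.623

-0.623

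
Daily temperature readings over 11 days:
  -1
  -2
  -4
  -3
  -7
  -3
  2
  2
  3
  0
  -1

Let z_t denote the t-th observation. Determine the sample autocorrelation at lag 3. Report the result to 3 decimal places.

-0.208

Mean z̄ = (-1 − 2 − 4 − 3 − 7 − 3 + 2 + 2 + 3 + 0 − 1)/11 = -1.2727
Numerator Σ_{t=1}^{8}(z_t−z̄)(z_{t+3}−z̄) = -18.3140
Denominator Σ(z_t−z̄)² = 88.1818
r_3 = -18.3140 / 88.1818 = -0.208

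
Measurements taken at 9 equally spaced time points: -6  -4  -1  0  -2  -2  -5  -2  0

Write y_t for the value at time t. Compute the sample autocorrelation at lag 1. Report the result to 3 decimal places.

Mean ȳ = (-6 − 4 − 1 + 0 − 2 − 2 − 5 − 2 + 0)/9 = -2.4444
Numerator Σ_{t=1}^{8}(y_t−ȳ)(y_{t+1}−ȳ) = 6.9136
Denominator Σ(y_t−ȳ)² = 36.2222
r_1 = 6.9136 / 36.2222 = 0.191

0.191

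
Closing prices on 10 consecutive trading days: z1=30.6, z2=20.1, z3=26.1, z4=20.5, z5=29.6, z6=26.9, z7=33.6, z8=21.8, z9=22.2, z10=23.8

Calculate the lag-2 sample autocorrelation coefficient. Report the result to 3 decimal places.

0.172

Mean z̄ = (30.6 + 20.1 + 26.1 + 20.5 + 29.6 + 26.9 + 33.6 + 21.8 + 22.2 + 23.8)/10 = 25.5200
Numerator Σ_{t=1}^{8}(z_t−z̄)(z_{t+2}−z̄) = 32.9992
Denominator Σ(z_t−z̄)² = 192.3760
r_2 = 32.9992 / 192.3760 = 0.172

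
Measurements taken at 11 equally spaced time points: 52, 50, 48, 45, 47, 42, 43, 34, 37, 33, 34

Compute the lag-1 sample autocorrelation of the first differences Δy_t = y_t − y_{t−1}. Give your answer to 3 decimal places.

First differences Δy: -2, -2, -3, 2, -5, 1, -9, 3, -4, 1
Mean of differences = -1.8000
Numerator Σ(Δy_t−Δȳ)(Δy_{t+1}−Δȳ) = -96.8400
Denominator Σ(Δy_t−Δȳ)² = 121.6000
r_1(Δy) = -96.8400 / 121.6000 = -0.796

-0.796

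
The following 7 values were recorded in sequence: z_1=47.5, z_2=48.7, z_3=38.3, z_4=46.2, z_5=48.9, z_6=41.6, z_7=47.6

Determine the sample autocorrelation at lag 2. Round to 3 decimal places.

Mean z̄ = (47.5 + 48.7 + 38.3 + 46.2 + 48.9 + 41.6 + 47.6)/7 = 45.5429
Numerator Σ_{t=1}^{5}(z_t−z̄)(z_{t+2}−z̄) = -32.1008
Denominator Σ(z_t−z̄)² = 97.7371
r_2 = -32.1008 / 97.7371 = -0.328

-0.328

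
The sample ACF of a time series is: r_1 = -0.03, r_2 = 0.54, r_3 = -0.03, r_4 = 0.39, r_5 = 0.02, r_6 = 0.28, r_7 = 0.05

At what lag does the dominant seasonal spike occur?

The largest autocorrelation is r_2 = 0.54, with weaker echoes at lags 4 (0.39) and 6 (0.28); the remaining lags stay at or below 0.05.
The dominant spike at lag 2 indicates a seasonal period of 2.

2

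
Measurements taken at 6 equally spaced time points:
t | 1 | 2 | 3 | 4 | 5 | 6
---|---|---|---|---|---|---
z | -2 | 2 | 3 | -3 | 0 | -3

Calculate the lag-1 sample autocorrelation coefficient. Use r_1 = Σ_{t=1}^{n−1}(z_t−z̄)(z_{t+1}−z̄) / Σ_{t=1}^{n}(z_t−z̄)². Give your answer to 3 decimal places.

Mean z̄ = (-2 + 2 + 3 − 3 + 0 − 3)/6 = -0.5000
Deviations from mean: -1.5000, 2.5000, 3.5000, -2.5000, 0.5000, -2.5000
Σ(z_t−z̄)(z_{t+1}−z̄) = (-3.7500) + (8.7500) + (-8.7500) + (-1.2500) + (-1.2500) = -6.2500
Denominator Σ(z_t−z̄)² = 33.5000
r_1 = -6.2500 / 33.5000 = -0.187

-0.187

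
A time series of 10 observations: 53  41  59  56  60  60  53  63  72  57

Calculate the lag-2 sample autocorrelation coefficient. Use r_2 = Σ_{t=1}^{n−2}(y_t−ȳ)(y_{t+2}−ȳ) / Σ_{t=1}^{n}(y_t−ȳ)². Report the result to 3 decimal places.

-0.082

Mean ȳ = (53 + 41 + 59 + 56 + 60 + 60 + 53 + 63 + 72 + 57)/10 = 57.4000
Numerator Σ_{t=1}^{8}(y_t−ȳ)(y_{t+2}−ȳ) = -46.9200
Denominator Σ(y_t−ȳ)² = 570.4000
r_2 = -46.9200 / 570.4000 = -0.082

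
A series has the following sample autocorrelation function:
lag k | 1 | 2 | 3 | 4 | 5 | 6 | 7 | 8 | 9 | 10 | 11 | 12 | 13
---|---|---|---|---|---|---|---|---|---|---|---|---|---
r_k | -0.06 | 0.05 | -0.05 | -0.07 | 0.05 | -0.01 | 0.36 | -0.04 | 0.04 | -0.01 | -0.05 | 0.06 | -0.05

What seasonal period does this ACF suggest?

7

The largest autocorrelation is r_7 = 0.36; the remaining lags stay at or below 0.06.
The dominant spike at lag 7 indicates a seasonal period of 7.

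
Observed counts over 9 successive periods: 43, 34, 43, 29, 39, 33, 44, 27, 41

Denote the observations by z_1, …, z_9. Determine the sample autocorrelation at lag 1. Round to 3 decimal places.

-0.745

Mean z̄ = (43 + 34 + 43 + 29 + 39 + 33 + 44 + 27 + 41)/9 = 37.0000
Numerator Σ_{t=1}^{8}(z_t−z̄)(z_{t+1}−z̄) = -246.0000
Denominator Σ(z_t−z̄)² = 330.0000
r_1 = -246.0000 / 330.0000 = -0.745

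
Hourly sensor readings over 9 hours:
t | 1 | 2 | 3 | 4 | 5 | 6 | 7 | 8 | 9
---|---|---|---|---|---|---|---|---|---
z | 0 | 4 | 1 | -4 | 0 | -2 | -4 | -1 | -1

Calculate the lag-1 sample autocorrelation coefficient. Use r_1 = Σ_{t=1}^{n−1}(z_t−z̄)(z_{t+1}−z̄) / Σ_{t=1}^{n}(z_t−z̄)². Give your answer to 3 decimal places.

Mean z̄ = (0 + 4 + 1 − 4 + 0 − 2 − 4 − 1 − 1)/9 = -0.7778
Numerator Σ_{t=1}^{8}(z_t−z̄)(z_{t+1}−z̄) = 7.7284
Denominator Σ(z_t−z̄)² = 49.5556
r_1 = 7.7284 / 49.5556 = 0.156

0.156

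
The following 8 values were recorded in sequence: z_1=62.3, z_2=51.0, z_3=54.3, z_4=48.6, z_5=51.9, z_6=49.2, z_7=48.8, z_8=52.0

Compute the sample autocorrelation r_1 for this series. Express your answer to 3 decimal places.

-0.062

Mean z̄ = (62.3 + 51.0 + 54.3 + 48.6 + 51.9 + 49.2 + 48.8 + 52.0)/8 = 52.2625
Deviations from mean: 10.0375, -1.2625, 2.0375, -3.6625, -0.3625, -3.0625, -3.4625, -0.2625
Σ(z_t−z̄)(z_{t+1}−z̄) = (-12.6723) + (-2.5723) + (-7.4623) + (1.3277) + (1.1102) + (10.6039) + (0.9089) = -8.7564
Denominator Σ(z_t−z̄)² = 141.4788
r_1 = -8.7564 / 141.4788 = -0.062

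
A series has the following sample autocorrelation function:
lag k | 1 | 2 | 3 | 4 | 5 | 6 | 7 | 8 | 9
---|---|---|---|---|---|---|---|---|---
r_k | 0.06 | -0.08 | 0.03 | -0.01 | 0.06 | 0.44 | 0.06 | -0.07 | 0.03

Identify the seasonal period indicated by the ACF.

6

The largest autocorrelation is r_6 = 0.44; the remaining lags stay at or below 0.06.
The dominant spike at lag 6 indicates a seasonal period of 6.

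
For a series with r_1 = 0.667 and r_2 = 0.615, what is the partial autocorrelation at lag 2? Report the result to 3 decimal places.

0.306

φ_{22} = (r_2 − r_1²) / (1 − r_1²)
r_1² = (0.667)² = 0.444889
Numerator = 0.615 − 0.4449 = 0.1701; denominator = 1 − 0.4449 = 0.5551
φ_{22} = 0.1701 / 0.5551 = 0.306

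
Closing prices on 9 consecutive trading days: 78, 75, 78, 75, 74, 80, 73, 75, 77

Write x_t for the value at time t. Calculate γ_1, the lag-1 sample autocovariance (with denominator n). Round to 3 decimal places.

-2.421

Mean x̄ = (78 + 75 + 78 + 75 + 74 + 80 + 73 + 75 + 77)/9 = 76.1111
Σ_{t=1}^{8}(x_t−x̄)(x_{t+1}−x̄) = -21.7901
γ_1 = -21.7901 / 9 = -2.421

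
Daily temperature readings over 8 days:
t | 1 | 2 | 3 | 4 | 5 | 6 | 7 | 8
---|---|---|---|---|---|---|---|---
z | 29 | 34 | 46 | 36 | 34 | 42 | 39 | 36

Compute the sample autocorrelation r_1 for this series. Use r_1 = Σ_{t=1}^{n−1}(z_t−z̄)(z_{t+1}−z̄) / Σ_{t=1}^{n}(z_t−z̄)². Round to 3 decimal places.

-0.082

Mean z̄ = (29 + 34 + 46 + 36 + 34 + 42 + 39 + 36)/8 = 37.0000
Deviations from mean: -8.0000, -3.0000, 9.0000, -1.0000, -3.0000, 5.0000, 2.0000, -1.0000
Σ(z_t−z̄)(z_{t+1}−z̄) = (24.0000) + (-27.0000) + (-9.0000) + (3.0000) + (-15.0000) + (10.0000) + (-2.0000) = -16.0000
Denominator Σ(z_t−z̄)² = 194.0000
r_1 = -16.0000 / 194.0000 = -0.082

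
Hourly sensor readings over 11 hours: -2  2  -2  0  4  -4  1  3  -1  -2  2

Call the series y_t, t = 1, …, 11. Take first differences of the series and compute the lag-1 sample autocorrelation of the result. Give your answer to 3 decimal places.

-0.479

First differences Δy: 4, -4, 2, 4, -8, 5, 2, -4, -1, 4
Mean of differences = 0.4000
Numerator Σ(Δy_t−Δȳ)(Δy_{t+1}−Δȳ) = -84.5600
Denominator Σ(Δy_t−Δȳ)² = 176.4000
r_1(Δy) = -84.5600 / 176.4000 = -0.479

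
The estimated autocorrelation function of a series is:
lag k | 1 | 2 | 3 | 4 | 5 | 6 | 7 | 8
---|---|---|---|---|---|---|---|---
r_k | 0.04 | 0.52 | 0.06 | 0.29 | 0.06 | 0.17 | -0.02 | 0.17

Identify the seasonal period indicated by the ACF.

2

The largest autocorrelation is r_2 = 0.52, with weaker echoes at lags 4 (0.29), 6 (0.17) and 8 (0.17); the remaining lags stay at or below 0.06.
The dominant spike at lag 2 indicates a seasonal period of 2.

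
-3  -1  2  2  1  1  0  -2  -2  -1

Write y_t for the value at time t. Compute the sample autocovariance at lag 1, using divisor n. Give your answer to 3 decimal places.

1.421

Mean ȳ = (-3 − 1 + 2 + 2 + 1 + 1 + 0 − 2 − 2 − 1)/10 = -0.3000
Σ_{t=1}^{9}(y_t−ȳ)(y_{t+1}−ȳ) = 14.2100
γ_1 = 14.2100 / 10 = 1.421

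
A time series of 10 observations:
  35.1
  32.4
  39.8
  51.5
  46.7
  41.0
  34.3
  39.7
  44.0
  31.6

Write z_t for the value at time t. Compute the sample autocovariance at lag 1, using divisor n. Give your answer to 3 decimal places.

8.493

Mean z̄ = (35.1 + 32.4 + 39.8 + 51.5 + 46.7 + 41.0 + 34.3 + 39.7 + 44.0 + 31.6)/10 = 39.6100
Σ_{t=1}^{9}(z_t−z̄)(z_{t+1}−z̄) = 84.9339
γ_1 = 84.9339 / 10 = 8.493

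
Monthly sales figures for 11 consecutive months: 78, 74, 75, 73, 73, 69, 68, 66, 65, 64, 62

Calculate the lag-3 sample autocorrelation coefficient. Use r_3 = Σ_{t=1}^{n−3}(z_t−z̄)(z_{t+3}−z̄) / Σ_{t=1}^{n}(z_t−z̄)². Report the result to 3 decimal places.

Mean z̄ = (78 + 74 + 75 + 73 + 73 + 69 + 68 + 66 + 65 + 64 + 62)/11 = 69.7273
Numerator Σ_{t=1}^{8}(z_t−z̄)(z_{t+3}−z̄) = 61.5041
Denominator Σ(z_t−z̄)² = 268.1818
r_3 = 61.5041 / 268.1818 = 0.229

0.229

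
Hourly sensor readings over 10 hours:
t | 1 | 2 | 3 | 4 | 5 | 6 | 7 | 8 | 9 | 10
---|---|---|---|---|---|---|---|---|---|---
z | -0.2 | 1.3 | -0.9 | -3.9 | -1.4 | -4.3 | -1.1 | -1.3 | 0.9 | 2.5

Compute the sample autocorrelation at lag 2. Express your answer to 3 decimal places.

0.092

Mean z̄ = (-0.2 + 1.3 − 0.9 − 3.9 − 1.4 − 4.3 − 1.1 − 1.3 + 0.9 + 2.5)/10 = -0.8400
Numerator Σ_{t=1}^{8}(z_t−z̄)(z_{t+2}−z̄) = 3.7828
Denominator Σ(z_t−z̄)² = 41.1040
r_2 = 3.7828 / 41.1040 = 0.092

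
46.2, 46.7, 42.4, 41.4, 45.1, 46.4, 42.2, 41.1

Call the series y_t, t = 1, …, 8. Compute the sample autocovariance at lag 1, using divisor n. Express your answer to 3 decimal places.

0.809

Mean ȳ = (46.2 + 46.7 + 42.4 + 41.4 + 45.1 + 46.4 + 42.2 + 41.1)/8 = 43.9375
Deviations: 2.2625, 2.7625, -1.5375, -2.5375, 1.1625, 2.4625, -1.7375, -2.8375
Σ_{t=1}^{7}(y_t−ȳ)(y_{t+1}−ȳ) = 6.4686
γ_1 = 6.4686 / 8 = 0.809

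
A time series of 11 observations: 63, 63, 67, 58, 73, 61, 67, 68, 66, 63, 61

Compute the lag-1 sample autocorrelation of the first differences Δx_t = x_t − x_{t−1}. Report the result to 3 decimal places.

First differences Δx: 0, 4, -9, 15, -12, 6, 1, -2, -3, -2
Mean of differences = -0.2000
Numerator Σ(Δx_t−Δx̄)(Δx_{t+1}−Δx̄) = -407.0400
Denominator Σ(Δx_t−Δx̄)² = 519.6000
r_1(Δx) = -407.0400 / 519.6000 = -0.783

-0.783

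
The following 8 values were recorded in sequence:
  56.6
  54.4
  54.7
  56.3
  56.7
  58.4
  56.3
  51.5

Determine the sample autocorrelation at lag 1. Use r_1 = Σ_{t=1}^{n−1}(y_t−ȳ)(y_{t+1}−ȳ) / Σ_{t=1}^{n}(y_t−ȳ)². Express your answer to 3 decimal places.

Mean ȳ = (56.6 + 54.4 + 54.7 + 56.3 + 56.7 + 58.4 + 56.3 + 51.5)/8 = 55.6125
Deviations from mean: 0.9875, -1.2125, -0.9125, 0.6875, 1.0875, 2.7875, 0.6875, -4.1125
Σ(y_t−ȳ)(y_{t+1}−ȳ) = (-1.1973) + (1.1064) + (-0.6273) + (0.7477) + (3.0314) + (1.9164) + (-2.8273) = 2.1498
Denominator Σ(y_t−ȳ)² = 30.0888
r_1 = 2.1498 / 30.0888 = 0.071

0.071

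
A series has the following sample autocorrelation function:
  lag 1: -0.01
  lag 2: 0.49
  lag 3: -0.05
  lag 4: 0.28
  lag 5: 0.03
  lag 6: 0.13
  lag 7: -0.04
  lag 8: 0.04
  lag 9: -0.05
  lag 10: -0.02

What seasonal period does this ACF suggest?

The largest autocorrelation is r_2 = 0.49, with a weaker echo at lag 4 (0.28); the remaining lags stay at or below 0.13.
The dominant spike at lag 2 indicates a seasonal period of 2.

2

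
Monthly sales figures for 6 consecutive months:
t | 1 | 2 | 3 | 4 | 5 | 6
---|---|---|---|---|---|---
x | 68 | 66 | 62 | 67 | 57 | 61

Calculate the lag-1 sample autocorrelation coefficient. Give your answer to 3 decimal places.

Mean x̄ = (68 + 66 + 62 + 67 + 57 + 61)/6 = 63.5000
Deviations from mean: 4.5000, 2.5000, -1.5000, 3.5000, -6.5000, -2.5000
Numerator Σ_{t=1}^{5}(x_t−x̄)(x_{t+1}−x̄) = -4.2500
Denominator Σ(x_t−x̄)² = 89.5000
r_1 = -4.2500 / 89.5000 = -0.047

-0.047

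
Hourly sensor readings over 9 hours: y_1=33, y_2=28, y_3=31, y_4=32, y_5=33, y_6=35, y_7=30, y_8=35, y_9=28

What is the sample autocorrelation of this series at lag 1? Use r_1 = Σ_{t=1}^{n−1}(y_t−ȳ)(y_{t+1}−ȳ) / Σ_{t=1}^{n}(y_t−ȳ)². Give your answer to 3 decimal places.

Mean ȳ = (33 + 28 + 31 + 32 + 33 + 35 + 30 + 35 + 28)/9 = 31.6667
Numerator Σ_{t=1}^{8}(y_t−ȳ)(y_{t+1}−ȳ) = -21.1111
Denominator Σ(y_t−ȳ)² = 56.0000
r_1 = -21.1111 / 56.0000 = -0.377

-0.377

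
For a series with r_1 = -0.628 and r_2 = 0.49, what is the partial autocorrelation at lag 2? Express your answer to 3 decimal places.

0.158

φ_{22} = (r_2 − r_1²) / (1 − r_1²)
r_1² = (-0.628)² = 0.394384
Numerator = 0.49 − 0.3944 = 0.0956; denominator = 1 − 0.3944 = 0.6056
φ_{22} = 0.0956 / 0.6056 = 0.158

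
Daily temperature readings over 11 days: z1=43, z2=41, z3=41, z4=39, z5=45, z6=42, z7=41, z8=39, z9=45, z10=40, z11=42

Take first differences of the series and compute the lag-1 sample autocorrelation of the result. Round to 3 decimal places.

First differences Δz: -2, 0, -2, 6, -3, -1, -2, 6, -5, 2
Mean of differences = -0.1000
Numerator Σ(Δz_t−Δz̄)(Δz_{t+1}−Δz̄) = -77.1100
Denominator Σ(Δz_t−Δz̄)² = 122.9000
r_1(Δz) = -77.1100 / 122.9000 = -0.627

-0.627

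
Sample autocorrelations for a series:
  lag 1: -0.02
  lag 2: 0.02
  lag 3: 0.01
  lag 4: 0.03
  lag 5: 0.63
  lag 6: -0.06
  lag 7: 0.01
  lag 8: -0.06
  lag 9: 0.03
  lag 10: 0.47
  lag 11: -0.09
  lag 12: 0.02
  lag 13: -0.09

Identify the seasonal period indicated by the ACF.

The largest autocorrelation is r_5 = 0.63, with a weaker echo at lag 10 (0.47); the remaining lags stay at or below 0.03.
The dominant spike at lag 5 indicates a seasonal period of 5.

5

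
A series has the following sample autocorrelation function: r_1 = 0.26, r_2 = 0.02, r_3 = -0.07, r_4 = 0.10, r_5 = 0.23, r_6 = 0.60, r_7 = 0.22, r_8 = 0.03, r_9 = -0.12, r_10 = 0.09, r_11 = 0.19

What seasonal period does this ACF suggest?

The largest autocorrelation is r_6 = 0.60; the remaining lags stay at or below 0.26.
The dominant spike at lag 6 indicates a seasonal period of 6.

6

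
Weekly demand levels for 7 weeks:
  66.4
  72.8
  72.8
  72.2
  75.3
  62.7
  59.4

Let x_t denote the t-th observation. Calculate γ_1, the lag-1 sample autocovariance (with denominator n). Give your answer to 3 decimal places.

8.541

Mean x̄ = (66.4 + 72.8 + 72.8 + 72.2 + 75.3 + 62.7 + 59.4)/7 = 68.8000
Deviations: -2.4000, 4.0000, 4.0000, 3.4000, 6.5000, -6.1000, -9.4000
Σ_{t=1}^{6}(x_t−x̄)(x_{t+1}−x̄) = 59.7900
γ_1 = 59.7900 / 7 = 8.541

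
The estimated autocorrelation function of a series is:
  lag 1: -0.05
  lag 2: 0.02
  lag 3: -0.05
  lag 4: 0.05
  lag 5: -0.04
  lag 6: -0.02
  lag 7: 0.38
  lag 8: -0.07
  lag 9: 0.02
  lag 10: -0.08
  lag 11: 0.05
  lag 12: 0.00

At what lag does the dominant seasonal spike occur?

7

The largest autocorrelation is r_7 = 0.38; the remaining lags stay at or below 0.05.
The dominant spike at lag 7 indicates a seasonal period of 7.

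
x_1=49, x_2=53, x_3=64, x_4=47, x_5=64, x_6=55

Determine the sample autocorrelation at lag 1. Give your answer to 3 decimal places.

-0.576

Mean x̄ = (49 + 53 + 64 + 47 + 64 + 55)/6 = 55.3333
Σ(x_t−x̄)(x_{t+1}−x̄) = (14.7778) + (-20.2222) + (-72.2222) + (-72.2222) + (-2.8889) = -152.7778
Denominator Σ(x_t−x̄)² = 265.3333
r_1 = -152.7778 / 265.3333 = -0.576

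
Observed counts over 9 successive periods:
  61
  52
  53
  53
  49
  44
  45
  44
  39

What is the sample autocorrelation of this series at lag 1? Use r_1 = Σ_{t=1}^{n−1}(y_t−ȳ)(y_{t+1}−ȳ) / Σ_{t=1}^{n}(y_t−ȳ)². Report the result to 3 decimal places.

0.438

Mean ȳ = (61 + 52 + 53 + 53 + 49 + 44 + 45 + 44 + 39)/9 = 48.8889
Numerator Σ_{t=1}^{8}(y_t−ȳ)(y_{t+1}−ȳ) = 153.6543
Denominator Σ(y_t−ȳ)² = 350.8889
r_1 = 153.6543 / 350.8889 = 0.438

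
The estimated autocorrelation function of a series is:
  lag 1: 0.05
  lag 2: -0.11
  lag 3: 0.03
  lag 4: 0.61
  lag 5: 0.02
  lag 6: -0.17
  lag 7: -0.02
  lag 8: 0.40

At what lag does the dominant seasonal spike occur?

The largest autocorrelation is r_4 = 0.61, with a weaker echo at lag 8 (0.40); the remaining lags stay at or below 0.05.
The dominant spike at lag 4 indicates a seasonal period of 4.

4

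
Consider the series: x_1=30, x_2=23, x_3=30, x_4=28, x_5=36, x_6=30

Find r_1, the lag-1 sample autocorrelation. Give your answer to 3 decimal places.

Mean x̄ = (30 + 23 + 30 + 28 + 36 + 30)/6 = 29.5000
Σ(x_t−x̄)(x_{t+1}−x̄) = (-3.2500) + (-3.2500) + (-0.7500) + (-9.7500) + (3.2500) = -13.7500
Denominator Σ(x_t−x̄)² = 87.5000
r_1 = -13.7500 / 87.5000 = -0.157

-0.157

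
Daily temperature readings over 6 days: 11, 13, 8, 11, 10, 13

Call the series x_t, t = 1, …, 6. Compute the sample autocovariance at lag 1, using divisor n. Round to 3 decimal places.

Mean x̄ = (11 + 13 + 8 + 11 + 10 + 13)/6 = 11.0000
Σ_{t=1}^{5}(x_t−x̄)(x_{t+1}−x̄) = -8.0000
γ_1 = -8.0000 / 6 = -1.333

-1.333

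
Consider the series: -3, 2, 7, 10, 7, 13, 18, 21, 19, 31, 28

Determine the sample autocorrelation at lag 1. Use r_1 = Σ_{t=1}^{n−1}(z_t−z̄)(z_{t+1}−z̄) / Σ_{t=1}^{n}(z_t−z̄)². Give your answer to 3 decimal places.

0.653

Mean z̄ = (-3 + 2 + 7 + 10 + 7 + 13 + 18 + 21 + 19 + 31 + 28)/11 = 13.9091
Numerator Σ_{t=1}^{10}(z_t−z̄)(z_{t+1}−z̄) = 733.1736
Denominator Σ(z_t−z̄)² = 1122.9091
r_1 = 733.1736 / 1122.9091 = 0.653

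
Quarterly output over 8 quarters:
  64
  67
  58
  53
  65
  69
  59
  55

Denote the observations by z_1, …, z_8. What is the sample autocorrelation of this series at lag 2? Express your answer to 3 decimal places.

-0.797

Mean z̄ = (64 + 67 + 58 + 53 + 65 + 69 + 59 + 55)/8 = 61.2500
Deviations from mean: 2.7500, 5.7500, -3.2500, -8.2500, 3.7500, 7.7500, -2.2500, -6.2500
Numerator Σ_{t=1}^{6}(z_t−z̄)(z_{t+2}−z̄) = -189.3750
Denominator Σ(z_t−z̄)² = 237.5000
r_2 = -189.3750 / 237.5000 = -0.797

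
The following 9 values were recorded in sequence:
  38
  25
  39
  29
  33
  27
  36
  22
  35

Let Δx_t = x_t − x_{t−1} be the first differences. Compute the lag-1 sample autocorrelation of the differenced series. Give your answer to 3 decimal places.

-0.779

First differences Δx: -13, 14, -10, 4, -6, 9, -14, 13
Mean of differences = -0.3750
Numerator Σ(Δx_t−Δx̄)(Δx_{t+1}−Δx̄) = -749.2656
Denominator Σ(Δx_t−Δx̄)² = 961.8750
r_1(Δx) = -749.2656 / 961.8750 = -0.779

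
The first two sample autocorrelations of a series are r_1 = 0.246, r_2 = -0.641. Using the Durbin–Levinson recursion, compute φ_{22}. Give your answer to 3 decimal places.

φ_{22} = (r_2 − r_1²) / (1 − r_1²)
r_1² = (0.246)² = 0.060516
Numerator = -0.641 − 0.0605 = -0.7015; denominator = 1 − 0.0605 = 0.9395
φ_{22} = -0.7015 / 0.9395 = -0.747

-0.747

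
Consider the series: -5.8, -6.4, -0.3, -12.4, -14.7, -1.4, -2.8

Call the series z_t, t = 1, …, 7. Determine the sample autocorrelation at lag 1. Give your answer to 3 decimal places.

-0.055

Mean z̄ = (-5.8 − 6.4 − 0.3 − 12.4 − 14.7 − 1.4 − 2.8)/7 = -6.2571
Deviations from mean: 0.4571, -0.1429, 5.9571, -6.1429, -8.4429, 4.8571, 3.4571
Σ(z_t−z̄)(z_{t+1}−z̄) = (-0.0653) + (-0.8510) + (-36.5939) + (51.8633) + (-41.0082) + (16.7918) = -9.8633
Denominator Σ(z_t−z̄)² = 180.2771
r_1 = -9.8633 / 180.2771 = -0.055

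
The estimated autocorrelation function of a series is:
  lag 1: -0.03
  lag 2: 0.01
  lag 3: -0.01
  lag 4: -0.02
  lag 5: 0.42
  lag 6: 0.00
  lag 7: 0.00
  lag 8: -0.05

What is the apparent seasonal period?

The largest autocorrelation is r_5 = 0.42; the remaining lags stay at or below 0.01.
The dominant spike at lag 5 indicates a seasonal period of 5.

5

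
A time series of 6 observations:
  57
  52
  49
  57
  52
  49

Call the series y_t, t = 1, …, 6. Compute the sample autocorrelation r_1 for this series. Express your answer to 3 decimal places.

Mean ȳ = (57 + 52 + 49 + 57 + 52 + 49)/6 = 52.6667
Numerator Σ_{t=1}^{5}(y_t−ȳ)(y_{t+1}−ȳ) = -16.7778
Denominator Σ(y_t−ȳ)² = 65.3333
r_1 = -16.7778 / 65.3333 = -0.257

-0.257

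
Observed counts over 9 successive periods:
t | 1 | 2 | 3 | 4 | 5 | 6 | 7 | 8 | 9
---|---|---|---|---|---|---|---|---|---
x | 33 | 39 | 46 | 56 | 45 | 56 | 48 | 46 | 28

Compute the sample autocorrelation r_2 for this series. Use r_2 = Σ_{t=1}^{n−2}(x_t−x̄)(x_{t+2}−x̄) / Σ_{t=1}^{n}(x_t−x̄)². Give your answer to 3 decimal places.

Mean x̄ = (33 + 39 + 46 + 56 + 45 + 56 + 48 + 46 + 28)/9 = 44.1111
Σ(x_t−x̄)(x_{t+2}−x̄) = (-20.9877) + (-60.7654) + (1.6790) + (141.3457) + (3.4568) + (22.4568) + (-62.6543) = 24.5309
Denominator Σ(x_t−x̄)² = 714.8889
r_2 = 24.5309 / 714.8889 = 0.034

0.034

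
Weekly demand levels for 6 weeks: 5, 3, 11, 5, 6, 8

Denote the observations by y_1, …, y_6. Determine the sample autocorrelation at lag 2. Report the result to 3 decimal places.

-0.141

Mean ȳ = (5 + 3 + 11 + 5 + 6 + 8)/6 = 6.3333
Numerator Σ_{t=1}^{4}(y_t−ȳ)(y_{t+2}−ȳ) = -5.5556
Denominator Σ(y_t−ȳ)² = 39.3333
r_2 = -5.5556 / 39.3333 = -0.141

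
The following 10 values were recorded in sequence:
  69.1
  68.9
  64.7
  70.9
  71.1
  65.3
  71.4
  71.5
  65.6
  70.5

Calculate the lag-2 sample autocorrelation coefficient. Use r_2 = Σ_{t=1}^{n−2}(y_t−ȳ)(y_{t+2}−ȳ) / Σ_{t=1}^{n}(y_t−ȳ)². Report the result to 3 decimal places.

-0.383

Mean ȳ = (69.1 + 68.9 + 64.7 + 70.9 + 71.1 + 65.3 + 71.4 + 71.5 + 65.6 + 70.5)/10 = 68.9000
Numerator Σ_{t=1}^{8}(y_t−ȳ)(y_{t+2}−ȳ) = -25.2300
Denominator Σ(y_t−ȳ)² = 65.9400
r_2 = -25.2300 / 65.9400 = -0.383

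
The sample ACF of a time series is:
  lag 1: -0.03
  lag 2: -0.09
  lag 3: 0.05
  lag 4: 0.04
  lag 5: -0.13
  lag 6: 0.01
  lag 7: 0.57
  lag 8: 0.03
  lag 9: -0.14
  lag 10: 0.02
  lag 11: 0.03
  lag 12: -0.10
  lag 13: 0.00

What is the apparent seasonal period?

The largest autocorrelation is r_7 = 0.57; the remaining lags stay at or below 0.05.
The dominant spike at lag 7 indicates a seasonal period of 7.

7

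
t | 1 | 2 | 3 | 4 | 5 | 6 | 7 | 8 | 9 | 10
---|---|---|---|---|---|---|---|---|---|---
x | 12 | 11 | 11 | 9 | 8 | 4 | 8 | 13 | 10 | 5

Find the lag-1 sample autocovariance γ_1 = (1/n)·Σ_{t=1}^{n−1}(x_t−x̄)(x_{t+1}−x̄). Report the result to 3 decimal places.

Mean x̄ = (12 + 11 + 11 + 9 + 8 + 4 + 8 + 13 + 10 + 5)/10 = 9.1000
Σ_{t=1}^{9}(x_t−x̄)(x_{t+1}−x̄) = 15.7900
γ_1 = 15.7900 / 10 = 1.579

1.579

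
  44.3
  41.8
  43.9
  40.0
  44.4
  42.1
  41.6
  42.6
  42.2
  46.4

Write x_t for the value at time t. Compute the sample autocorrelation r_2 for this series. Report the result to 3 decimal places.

Mean x̄ = (44.3 + 41.8 + 43.9 + 40.0 + 44.4 + 42.1 + 41.6 + 42.6 + 42.2 + 46.4)/10 = 42.9300
Numerator Σ_{t=1}^{8}(x_t−x̄)(x_{t+2}−x̄) = 6.6422
Denominator Σ(x_t−x̄)² = 29.9810
r_2 = 6.6422 / 29.9810 = 0.222

0.222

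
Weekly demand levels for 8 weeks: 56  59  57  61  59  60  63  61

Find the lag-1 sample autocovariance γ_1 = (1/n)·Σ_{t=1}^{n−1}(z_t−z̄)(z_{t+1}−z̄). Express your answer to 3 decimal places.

Mean z̄ = (56 + 59 + 57 + 61 + 59 + 60 + 63 + 61)/8 = 59.5000
Deviations: -3.5000, -0.5000, -2.5000, 1.5000, -0.5000, 0.5000, 3.5000, 1.5000
Σ_{t=1}^{7}(z_t−z̄)(z_{t+1}−z̄) = 5.2500
γ_1 = 5.2500 / 8 = 0.656

0.656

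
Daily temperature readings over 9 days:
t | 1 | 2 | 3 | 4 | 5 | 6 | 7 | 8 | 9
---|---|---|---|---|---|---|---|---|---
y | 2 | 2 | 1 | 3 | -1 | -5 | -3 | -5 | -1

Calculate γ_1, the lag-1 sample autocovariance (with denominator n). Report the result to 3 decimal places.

4.353

Mean ȳ = (2 + 2 + 1 + 3 − 1 − 5 − 3 − 5 − 1)/9 = -0.7778
Σ_{t=1}^{8}(y_t−ȳ)(y_{t+1}−ȳ) = 39.1728
γ_1 = 39.1728 / 9 = 4.353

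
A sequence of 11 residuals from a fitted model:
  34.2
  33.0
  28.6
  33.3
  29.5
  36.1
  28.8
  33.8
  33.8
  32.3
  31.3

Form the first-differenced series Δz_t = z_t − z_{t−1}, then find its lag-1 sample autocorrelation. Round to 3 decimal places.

-0.781

First differences Δz: -1.2, -4.4, 4.7, -3.8, 6.6, -7.3, 5.0, 0.0, -1.5, -1.0
Mean of differences = -0.2900
Numerator Σ(Δz_t−Δz̄)(Δz_{t+1}−Δz̄) = -141.8071
Denominator Σ(Δz_t−Δz̄)² = 181.5890
r_1(Δz) = -141.8071 / 181.5890 = -0.781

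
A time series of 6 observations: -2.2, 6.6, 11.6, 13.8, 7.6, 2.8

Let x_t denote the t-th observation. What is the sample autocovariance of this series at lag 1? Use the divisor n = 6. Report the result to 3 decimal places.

Mean x̄ = (-2.2 + 6.6 + 11.6 + 13.8 + 7.6 + 2.8)/6 = 6.7000
Deviations: -8.9000, -0.1000, 4.9000, 7.1000, 0.9000, -3.9000
Σ_{t=1}^{5}(x_t−x̄)(x_{t+1}−x̄) = 38.0700
γ_1 = 38.0700 / 6 = 6.345

6.345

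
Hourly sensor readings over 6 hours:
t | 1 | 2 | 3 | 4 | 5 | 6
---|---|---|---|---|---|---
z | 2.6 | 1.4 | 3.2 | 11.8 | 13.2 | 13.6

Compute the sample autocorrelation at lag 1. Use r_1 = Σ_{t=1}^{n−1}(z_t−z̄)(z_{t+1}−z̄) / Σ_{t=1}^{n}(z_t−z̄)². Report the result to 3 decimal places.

0.578

Mean z̄ = (2.6 + 1.4 + 3.2 + 11.8 + 13.2 + 13.6)/6 = 7.6333
Numerator Σ_{t=1}^{5}(z_t−z̄)(z_{t+1}−z̄) = 96.9456
Denominator Σ(z_t−z̄)² = 167.7933
r_1 = 96.9456 / 167.7933 = 0.578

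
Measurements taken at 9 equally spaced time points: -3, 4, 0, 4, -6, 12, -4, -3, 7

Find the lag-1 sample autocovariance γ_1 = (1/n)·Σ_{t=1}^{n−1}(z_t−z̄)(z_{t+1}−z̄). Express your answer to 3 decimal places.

Mean z̄ = (-3 + 4 + 0 + 4 − 6 + 12 − 4 − 3 + 7)/9 = 1.2222
Σ_{t=1}^{8}(z_t−z̄)(z_{t+1}−z̄) = -175.0494
γ_1 = -175.0494 / 9 = -19.450

-19.450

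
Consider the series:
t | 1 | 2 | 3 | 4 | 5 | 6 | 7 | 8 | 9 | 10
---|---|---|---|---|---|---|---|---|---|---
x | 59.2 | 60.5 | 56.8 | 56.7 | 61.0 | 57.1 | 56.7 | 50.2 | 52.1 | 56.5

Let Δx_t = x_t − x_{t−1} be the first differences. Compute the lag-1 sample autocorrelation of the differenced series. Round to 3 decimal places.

First differences Δx: 1.3, -3.7, -0.1, 4.3, -3.9, -0.4, -6.5, 1.9, 4.4
Mean of differences = -0.3000
Numerator Σ(Δx_t−Δx̄)(Δx_{t+1}−Δx̄) = -24.0800
Denominator Σ(Δx_t−Δx̄)² = 113.6600
r_1(Δx) = -24.0800 / 113.6600 = -0.212

-0.212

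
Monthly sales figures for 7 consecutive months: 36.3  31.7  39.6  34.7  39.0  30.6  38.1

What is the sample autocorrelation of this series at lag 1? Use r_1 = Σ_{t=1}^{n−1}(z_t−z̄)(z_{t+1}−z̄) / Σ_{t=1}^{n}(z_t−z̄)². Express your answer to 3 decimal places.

Mean z̄ = (36.3 + 31.7 + 39.6 + 34.7 + 39.0 + 30.6 + 38.1)/7 = 35.7143
Deviations from mean: 0.5857, -4.0143, 3.8857, -1.0143, 3.2857, -5.1143, 2.3857
Σ(z_t−z̄)(z_{t+1}−z̄) = (-2.3512) + (-15.5984) + (-3.9412) + (-3.3327) + (-16.8041) + (-12.2012) = -54.2288
Denominator Σ(z_t−z̄)² = 75.2286
r_1 = -54.2288 / 75.2286 = -0.721

-0.721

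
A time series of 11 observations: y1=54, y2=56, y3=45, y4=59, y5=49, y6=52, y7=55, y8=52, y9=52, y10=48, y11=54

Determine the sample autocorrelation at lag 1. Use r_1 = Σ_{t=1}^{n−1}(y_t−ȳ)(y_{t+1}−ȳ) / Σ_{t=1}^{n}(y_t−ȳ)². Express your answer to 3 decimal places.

-0.635

Mean ȳ = (54 + 56 + 45 + 59 + 49 + 52 + 55 + 52 + 52 + 48 + 54)/11 = 52.3636
Numerator Σ_{t=1}^{10}(y_t−ȳ)(y_{t+1}−ȳ) = -98.1322
Denominator Σ(y_t−ȳ)² = 154.5455
r_1 = -98.1322 / 154.5455 = -0.635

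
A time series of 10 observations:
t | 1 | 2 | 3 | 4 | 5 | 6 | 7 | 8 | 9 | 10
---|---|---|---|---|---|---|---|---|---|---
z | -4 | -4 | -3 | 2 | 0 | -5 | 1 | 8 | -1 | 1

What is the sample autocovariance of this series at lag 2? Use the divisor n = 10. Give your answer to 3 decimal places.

-3.800

Mean z̄ = (-4 − 4 − 3 + 2 + 0 − 5 + 1 + 8 − 1 + 1)/10 = -0.5000
Σ_{t=1}^{8}(z_t−z̄)(z_{t+2}−z̄) = -38.0000
γ_2 = -38.0000 / 10 = -3.800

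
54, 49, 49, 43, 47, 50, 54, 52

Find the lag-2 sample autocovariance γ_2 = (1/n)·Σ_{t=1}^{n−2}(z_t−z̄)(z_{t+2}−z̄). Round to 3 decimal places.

Mean z̄ = (54 + 49 + 49 + 43 + 47 + 50 + 54 + 52)/8 = 49.7500
Σ_{t=1}^{6}(z_t−z̄)(z_{t+2}−z̄) = -8.8750
γ_2 = -8.8750 / 8 = -1.109

-1.109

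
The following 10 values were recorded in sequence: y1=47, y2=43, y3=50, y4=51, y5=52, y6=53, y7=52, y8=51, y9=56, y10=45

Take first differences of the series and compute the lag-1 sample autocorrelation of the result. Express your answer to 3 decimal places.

First differences Δy: -4, 7, 1, 1, 1, -1, -1, 5, -11
Mean of differences = -0.2222
Numerator Σ(Δy_t−Δȳ)(Δy_{t+1}−Δȳ) = -76.1605
Denominator Σ(Δy_t−Δȳ)² = 215.5556
r_1(Δy) = -76.1605 / 215.5556 = -0.353

-0.353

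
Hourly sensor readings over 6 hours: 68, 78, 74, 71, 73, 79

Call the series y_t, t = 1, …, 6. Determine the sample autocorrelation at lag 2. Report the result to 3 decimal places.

-0.317

Mean ȳ = (68 + 78 + 74 + 71 + 73 + 79)/6 = 73.8333
Σ(y_t−ȳ)(y_{t+2}−ȳ) = (-0.9722) + (-11.8056) + (-0.1389) + (-14.6389) = -27.5556
Denominator Σ(y_t−ȳ)² = 86.8333
r_2 = -27.5556 / 86.8333 = -0.317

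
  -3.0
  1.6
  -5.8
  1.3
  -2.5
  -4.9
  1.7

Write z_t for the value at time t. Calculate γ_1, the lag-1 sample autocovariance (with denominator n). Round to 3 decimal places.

-5.824

Mean z̄ = (-3.0 + 1.6 − 5.8 + 1.3 − 2.5 − 4.9 + 1.7)/7 = -1.6571
Σ_{t=1}^{6}(z_t−z̄)(z_{t+1}−z̄) = -40.7647
γ_1 = -40.7647 / 7 = -5.824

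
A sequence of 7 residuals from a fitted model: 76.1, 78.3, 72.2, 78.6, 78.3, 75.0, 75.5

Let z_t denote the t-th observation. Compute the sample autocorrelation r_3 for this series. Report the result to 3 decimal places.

Mean z̄ = (76.1 + 78.3 + 72.2 + 78.6 + 78.3 + 75.0 + 75.5)/7 = 76.2857
Deviations from mean: -0.1857, 2.0143, -4.0857, 2.3143, 2.0143, -1.2857, -0.7857
Σ(z_t−z̄)(z_{t+3}−z̄) = (-0.4298) + (4.0573) + (5.2531) + (-1.8184) = 7.0622
Denominator Σ(z_t−z̄)² = 32.4686
r_3 = 7.0622 / 32.4686 = 0.218

0.218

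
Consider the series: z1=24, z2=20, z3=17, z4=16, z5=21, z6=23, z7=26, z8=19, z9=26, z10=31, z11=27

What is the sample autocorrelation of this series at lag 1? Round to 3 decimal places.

Mean z̄ = (24 + 20 + 17 + 16 + 21 + 23 + 26 + 19 + 26 + 31 + 27)/11 = 22.7273
Numerator Σ_{t=1}^{10}(z_t−z̄)(z_{t+1}−z̄) = 100.7438
Denominator Σ(z_t−z̄)² = 212.1818
r_1 = 100.7438 / 212.1818 = 0.475

0.475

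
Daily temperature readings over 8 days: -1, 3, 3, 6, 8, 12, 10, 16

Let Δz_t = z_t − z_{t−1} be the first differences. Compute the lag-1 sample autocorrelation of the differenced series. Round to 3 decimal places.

-0.661

First differences Δz: 4, 0, 3, 2, 4, -2, 6
Mean of differences = 2.4286
Numerator Σ(Δz_t−Δz̄)(Δz_{t+1}−Δz̄) = -28.8980
Denominator Σ(Δz_t−Δz̄)² = 43.7143
r_1(Δz) = -28.8980 / 43.7143 = -0.661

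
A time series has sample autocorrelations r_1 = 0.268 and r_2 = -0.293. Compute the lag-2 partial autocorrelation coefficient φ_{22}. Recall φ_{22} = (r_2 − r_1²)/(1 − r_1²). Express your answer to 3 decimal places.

φ_{22} = (r_2 − r_1²) / (1 − r_1²)
r_1² = (0.268)² = 0.071824
Numerator = -0.293 − 0.0718 = -0.3648; denominator = 1 − 0.0718 = 0.9282
φ_{22} = -0.3648 / 0.9282 = -0.393

-0.393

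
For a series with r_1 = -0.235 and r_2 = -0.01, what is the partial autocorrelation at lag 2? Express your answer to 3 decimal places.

-0.069

φ_{22} = (r_2 − r_1²) / (1 − r_1²)
r_1² = (-0.235)² = 0.055225
Numerator = -0.01 − 0.0552 = -0.0652; denominator = 1 − 0.0552 = 0.9448
φ_{22} = -0.0652 / 0.9448 = -0.069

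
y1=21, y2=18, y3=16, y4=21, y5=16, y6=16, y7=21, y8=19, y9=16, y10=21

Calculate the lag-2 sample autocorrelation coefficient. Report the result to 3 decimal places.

-0.396

Mean ȳ = (21 + 18 + 16 + 21 + 16 + 16 + 21 + 19 + 16 + 21)/10 = 18.5000
Numerator Σ_{t=1}^{8}(y_t−ȳ)(y_{t+2}−ȳ) = -20.0000
Denominator Σ(y_t−ȳ)² = 50.5000
r_2 = -20.0000 / 50.5000 = -0.396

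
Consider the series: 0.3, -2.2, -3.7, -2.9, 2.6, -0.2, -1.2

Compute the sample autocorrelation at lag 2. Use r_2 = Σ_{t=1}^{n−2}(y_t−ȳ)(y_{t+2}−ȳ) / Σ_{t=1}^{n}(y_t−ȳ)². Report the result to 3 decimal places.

-0.479

Mean ȳ = (0.3 − 2.2 − 3.7 − 2.9 + 2.6 − 0.2 − 1.2)/7 = -1.0429
Numerator Σ_{t=1}^{5}(y_t−ȳ)(y_{t+2}−ȳ) = -13.2365
Denominator Σ(y_t−ȳ)² = 27.6571
r_2 = -13.2365 / 27.6571 = -0.479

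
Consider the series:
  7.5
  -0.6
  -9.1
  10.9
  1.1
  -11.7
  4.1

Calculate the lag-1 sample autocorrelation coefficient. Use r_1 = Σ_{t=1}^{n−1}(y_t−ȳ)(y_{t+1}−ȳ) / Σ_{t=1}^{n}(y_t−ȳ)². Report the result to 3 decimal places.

Mean ȳ = (7.5 − 0.6 − 9.1 + 10.9 + 1.1 − 11.7 + 4.1)/7 = 0.3143
Deviations from mean: 7.1857, -0.9143, -9.4143, 10.5857, 0.7857, -12.0143, 3.7857
Numerator Σ_{t=1}^{6}(y_t−ȳ)(y_{t+1}−ȳ) = -144.2245
Denominator Σ(y_t−ȳ)² = 412.4486
r_1 = -144.2245 / 412.4486 = -0.350

-0.350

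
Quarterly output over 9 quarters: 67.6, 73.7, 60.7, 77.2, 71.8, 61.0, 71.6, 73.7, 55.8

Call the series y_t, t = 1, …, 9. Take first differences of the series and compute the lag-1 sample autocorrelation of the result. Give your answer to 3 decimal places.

First differences Δy: 6.1, -13.0, 16.5, -5.4, -10.8, 10.6, 2.1, -17.9
Mean of differences = -1.4750
Numerator Σ(Δy_t−Δȳ)(Δy_{t+1}−Δȳ) = -456.5656
Denominator Σ(Δy_t−Δȳ)² = 1044.0350
r_1(Δy) = -456.5656 / 1044.0350 = -0.437

-0.437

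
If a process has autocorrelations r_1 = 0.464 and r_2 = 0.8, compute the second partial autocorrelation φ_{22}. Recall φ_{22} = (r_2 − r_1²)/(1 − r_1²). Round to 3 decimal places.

φ_{22} = (r_2 − r_1²) / (1 − r_1²)
r_1² = (0.464)² = 0.215296
Numerator = 0.8 − 0.2153 = 0.5847; denominator = 1 − 0.2153 = 0.7847
φ_{22} = 0.5847 / 0.7847 = 0.745

0.745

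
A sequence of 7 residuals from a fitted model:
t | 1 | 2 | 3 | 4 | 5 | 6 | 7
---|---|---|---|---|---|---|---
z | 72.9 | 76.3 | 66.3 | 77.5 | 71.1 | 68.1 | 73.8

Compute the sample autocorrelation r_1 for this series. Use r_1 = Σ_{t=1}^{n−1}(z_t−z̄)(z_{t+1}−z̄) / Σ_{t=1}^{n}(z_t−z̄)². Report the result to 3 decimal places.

-0.599

Mean z̄ = (72.9 + 76.3 + 66.3 + 77.5 + 71.1 + 68.1 + 73.8)/7 = 72.2857
Deviations from mean: 0.6143, 4.0143, -5.9857, 5.2143, -1.1857, -4.1857, 1.5143
Σ(z_t−z̄)(z_{t+1}−z̄) = (2.4659) + (-24.0284) + (-31.2112) + (-6.1827) + (4.9631) + (-6.3384) = -60.3316
Denominator Σ(z_t−z̄)² = 100.7286
r_1 = -60.3316 / 100.7286 = -0.599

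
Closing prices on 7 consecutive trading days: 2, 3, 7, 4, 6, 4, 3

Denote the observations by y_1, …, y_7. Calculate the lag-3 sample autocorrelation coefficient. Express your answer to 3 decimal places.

Mean ȳ = (2 + 3 + 7 + 4 + 6 + 4 + 3)/7 = 4.1429
Σ(y_t−ȳ)(y_{t+3}−ȳ) = (0.3061) + (-2.1224) + (-0.4082) + (0.1633) = -2.0612
Denominator Σ(y_t−ȳ)² = 18.8571
r_3 = -2.0612 / 18.8571 = -0.109

-0.109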